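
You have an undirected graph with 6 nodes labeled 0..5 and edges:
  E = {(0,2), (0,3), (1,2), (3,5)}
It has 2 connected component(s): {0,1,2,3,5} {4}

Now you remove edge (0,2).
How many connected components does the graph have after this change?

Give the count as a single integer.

Answer: 3

Derivation:
Initial component count: 2
Remove (0,2): it was a bridge. Count increases: 2 -> 3.
  After removal, components: {0,3,5} {1,2} {4}
New component count: 3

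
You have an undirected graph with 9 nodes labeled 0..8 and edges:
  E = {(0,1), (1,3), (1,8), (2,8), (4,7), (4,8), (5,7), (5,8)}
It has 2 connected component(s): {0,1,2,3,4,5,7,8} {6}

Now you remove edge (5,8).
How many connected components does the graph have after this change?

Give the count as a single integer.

Answer: 2

Derivation:
Initial component count: 2
Remove (5,8): not a bridge. Count unchanged: 2.
  After removal, components: {0,1,2,3,4,5,7,8} {6}
New component count: 2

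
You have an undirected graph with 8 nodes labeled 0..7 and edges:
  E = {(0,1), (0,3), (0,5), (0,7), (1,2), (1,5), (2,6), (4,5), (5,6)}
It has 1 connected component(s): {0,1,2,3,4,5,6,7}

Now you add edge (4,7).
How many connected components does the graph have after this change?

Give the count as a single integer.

Initial component count: 1
Add (4,7): endpoints already in same component. Count unchanged: 1.
New component count: 1

Answer: 1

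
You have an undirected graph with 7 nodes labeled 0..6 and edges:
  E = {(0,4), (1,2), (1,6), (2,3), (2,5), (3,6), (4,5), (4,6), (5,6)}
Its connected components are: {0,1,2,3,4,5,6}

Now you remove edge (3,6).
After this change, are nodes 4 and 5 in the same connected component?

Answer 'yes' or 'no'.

Initial components: {0,1,2,3,4,5,6}
Removing edge (3,6): not a bridge — component count unchanged at 1.
New components: {0,1,2,3,4,5,6}
Are 4 and 5 in the same component? yes

Answer: yes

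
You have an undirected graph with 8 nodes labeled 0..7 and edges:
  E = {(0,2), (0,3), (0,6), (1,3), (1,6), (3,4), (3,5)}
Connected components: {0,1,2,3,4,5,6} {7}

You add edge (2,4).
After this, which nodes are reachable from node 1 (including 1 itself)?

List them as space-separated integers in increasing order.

Answer: 0 1 2 3 4 5 6

Derivation:
Before: nodes reachable from 1: {0,1,2,3,4,5,6}
Adding (2,4): both endpoints already in same component. Reachability from 1 unchanged.
After: nodes reachable from 1: {0,1,2,3,4,5,6}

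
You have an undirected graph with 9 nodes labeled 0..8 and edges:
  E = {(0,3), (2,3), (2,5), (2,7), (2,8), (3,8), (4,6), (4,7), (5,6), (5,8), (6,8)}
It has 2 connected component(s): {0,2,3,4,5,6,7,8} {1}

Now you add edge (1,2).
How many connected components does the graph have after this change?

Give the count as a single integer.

Answer: 1

Derivation:
Initial component count: 2
Add (1,2): merges two components. Count decreases: 2 -> 1.
New component count: 1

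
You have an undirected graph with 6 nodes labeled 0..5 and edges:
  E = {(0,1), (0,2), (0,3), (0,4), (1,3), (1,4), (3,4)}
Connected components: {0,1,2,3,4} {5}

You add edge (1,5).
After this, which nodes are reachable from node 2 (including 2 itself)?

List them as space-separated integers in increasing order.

Answer: 0 1 2 3 4 5

Derivation:
Before: nodes reachable from 2: {0,1,2,3,4}
Adding (1,5): merges 2's component with another. Reachability grows.
After: nodes reachable from 2: {0,1,2,3,4,5}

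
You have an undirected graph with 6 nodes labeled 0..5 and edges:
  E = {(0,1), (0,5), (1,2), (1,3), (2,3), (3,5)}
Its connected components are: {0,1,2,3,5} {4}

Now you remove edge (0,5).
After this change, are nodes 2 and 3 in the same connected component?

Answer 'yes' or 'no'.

Initial components: {0,1,2,3,5} {4}
Removing edge (0,5): not a bridge — component count unchanged at 2.
New components: {0,1,2,3,5} {4}
Are 2 and 3 in the same component? yes

Answer: yes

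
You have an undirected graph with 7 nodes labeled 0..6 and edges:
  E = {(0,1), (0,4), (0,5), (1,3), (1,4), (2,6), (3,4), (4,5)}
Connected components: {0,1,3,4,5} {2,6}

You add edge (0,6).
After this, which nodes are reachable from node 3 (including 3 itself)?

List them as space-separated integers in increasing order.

Before: nodes reachable from 3: {0,1,3,4,5}
Adding (0,6): merges 3's component with another. Reachability grows.
After: nodes reachable from 3: {0,1,2,3,4,5,6}

Answer: 0 1 2 3 4 5 6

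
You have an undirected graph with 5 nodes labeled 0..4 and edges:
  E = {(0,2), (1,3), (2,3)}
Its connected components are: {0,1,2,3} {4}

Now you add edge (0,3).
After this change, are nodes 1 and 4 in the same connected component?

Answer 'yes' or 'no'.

Answer: no

Derivation:
Initial components: {0,1,2,3} {4}
Adding edge (0,3): both already in same component {0,1,2,3}. No change.
New components: {0,1,2,3} {4}
Are 1 and 4 in the same component? no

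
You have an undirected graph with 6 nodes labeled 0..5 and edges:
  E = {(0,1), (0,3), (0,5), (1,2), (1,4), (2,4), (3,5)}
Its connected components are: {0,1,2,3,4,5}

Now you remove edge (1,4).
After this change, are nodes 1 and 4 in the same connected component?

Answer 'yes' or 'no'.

Answer: yes

Derivation:
Initial components: {0,1,2,3,4,5}
Removing edge (1,4): not a bridge — component count unchanged at 1.
New components: {0,1,2,3,4,5}
Are 1 and 4 in the same component? yes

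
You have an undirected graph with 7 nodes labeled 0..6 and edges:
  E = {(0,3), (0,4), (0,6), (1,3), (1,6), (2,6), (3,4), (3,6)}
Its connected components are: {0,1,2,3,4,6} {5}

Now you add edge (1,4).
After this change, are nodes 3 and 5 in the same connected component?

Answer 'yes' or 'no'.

Answer: no

Derivation:
Initial components: {0,1,2,3,4,6} {5}
Adding edge (1,4): both already in same component {0,1,2,3,4,6}. No change.
New components: {0,1,2,3,4,6} {5}
Are 3 and 5 in the same component? no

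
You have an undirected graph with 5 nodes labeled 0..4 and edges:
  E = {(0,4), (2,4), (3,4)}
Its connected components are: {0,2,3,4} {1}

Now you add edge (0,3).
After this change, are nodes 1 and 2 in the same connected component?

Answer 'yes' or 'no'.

Answer: no

Derivation:
Initial components: {0,2,3,4} {1}
Adding edge (0,3): both already in same component {0,2,3,4}. No change.
New components: {0,2,3,4} {1}
Are 1 and 2 in the same component? no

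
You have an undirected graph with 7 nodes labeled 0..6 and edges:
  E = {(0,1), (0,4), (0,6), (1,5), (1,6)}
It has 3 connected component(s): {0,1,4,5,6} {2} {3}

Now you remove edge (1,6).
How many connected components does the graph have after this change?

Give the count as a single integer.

Initial component count: 3
Remove (1,6): not a bridge. Count unchanged: 3.
  After removal, components: {0,1,4,5,6} {2} {3}
New component count: 3

Answer: 3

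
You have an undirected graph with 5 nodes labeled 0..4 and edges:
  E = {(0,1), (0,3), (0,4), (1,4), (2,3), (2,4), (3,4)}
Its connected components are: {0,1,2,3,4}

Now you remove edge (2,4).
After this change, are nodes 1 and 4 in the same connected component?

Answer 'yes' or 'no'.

Initial components: {0,1,2,3,4}
Removing edge (2,4): not a bridge — component count unchanged at 1.
New components: {0,1,2,3,4}
Are 1 and 4 in the same component? yes

Answer: yes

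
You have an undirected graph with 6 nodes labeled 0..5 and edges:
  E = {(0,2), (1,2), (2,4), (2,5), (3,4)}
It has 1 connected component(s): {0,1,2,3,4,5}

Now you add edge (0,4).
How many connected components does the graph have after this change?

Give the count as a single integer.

Initial component count: 1
Add (0,4): endpoints already in same component. Count unchanged: 1.
New component count: 1

Answer: 1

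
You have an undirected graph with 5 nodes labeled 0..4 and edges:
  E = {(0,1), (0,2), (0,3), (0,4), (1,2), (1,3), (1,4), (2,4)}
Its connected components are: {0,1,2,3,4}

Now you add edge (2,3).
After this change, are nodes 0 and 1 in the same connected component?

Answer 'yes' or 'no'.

Initial components: {0,1,2,3,4}
Adding edge (2,3): both already in same component {0,1,2,3,4}. No change.
New components: {0,1,2,3,4}
Are 0 and 1 in the same component? yes

Answer: yes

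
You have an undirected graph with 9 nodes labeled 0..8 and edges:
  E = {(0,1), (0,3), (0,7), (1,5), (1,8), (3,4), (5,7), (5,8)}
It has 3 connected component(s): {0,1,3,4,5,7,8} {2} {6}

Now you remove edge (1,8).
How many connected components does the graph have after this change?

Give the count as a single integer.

Answer: 3

Derivation:
Initial component count: 3
Remove (1,8): not a bridge. Count unchanged: 3.
  After removal, components: {0,1,3,4,5,7,8} {2} {6}
New component count: 3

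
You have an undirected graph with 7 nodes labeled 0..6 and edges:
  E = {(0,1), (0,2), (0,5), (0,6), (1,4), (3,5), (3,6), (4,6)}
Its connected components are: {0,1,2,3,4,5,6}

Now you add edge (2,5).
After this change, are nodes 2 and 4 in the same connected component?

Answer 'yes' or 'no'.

Answer: yes

Derivation:
Initial components: {0,1,2,3,4,5,6}
Adding edge (2,5): both already in same component {0,1,2,3,4,5,6}. No change.
New components: {0,1,2,3,4,5,6}
Are 2 and 4 in the same component? yes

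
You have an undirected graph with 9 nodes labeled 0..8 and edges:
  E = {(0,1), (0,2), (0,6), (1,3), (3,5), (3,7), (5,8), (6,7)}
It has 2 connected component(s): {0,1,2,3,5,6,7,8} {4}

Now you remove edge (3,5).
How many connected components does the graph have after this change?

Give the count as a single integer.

Initial component count: 2
Remove (3,5): it was a bridge. Count increases: 2 -> 3.
  After removal, components: {0,1,2,3,6,7} {4} {5,8}
New component count: 3

Answer: 3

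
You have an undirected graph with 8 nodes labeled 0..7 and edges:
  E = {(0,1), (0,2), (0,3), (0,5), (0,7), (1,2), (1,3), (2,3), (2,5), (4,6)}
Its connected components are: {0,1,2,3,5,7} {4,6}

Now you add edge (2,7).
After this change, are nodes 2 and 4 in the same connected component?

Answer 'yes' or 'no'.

Initial components: {0,1,2,3,5,7} {4,6}
Adding edge (2,7): both already in same component {0,1,2,3,5,7}. No change.
New components: {0,1,2,3,5,7} {4,6}
Are 2 and 4 in the same component? no

Answer: no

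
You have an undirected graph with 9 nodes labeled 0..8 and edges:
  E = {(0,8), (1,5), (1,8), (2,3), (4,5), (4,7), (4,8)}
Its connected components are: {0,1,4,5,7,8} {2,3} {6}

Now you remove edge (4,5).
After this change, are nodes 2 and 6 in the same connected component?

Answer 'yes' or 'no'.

Initial components: {0,1,4,5,7,8} {2,3} {6}
Removing edge (4,5): not a bridge — component count unchanged at 3.
New components: {0,1,4,5,7,8} {2,3} {6}
Are 2 and 6 in the same component? no

Answer: no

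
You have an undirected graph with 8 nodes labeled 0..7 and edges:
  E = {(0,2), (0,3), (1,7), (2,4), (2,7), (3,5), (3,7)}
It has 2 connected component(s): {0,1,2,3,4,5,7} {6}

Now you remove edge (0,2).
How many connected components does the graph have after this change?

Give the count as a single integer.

Answer: 2

Derivation:
Initial component count: 2
Remove (0,2): not a bridge. Count unchanged: 2.
  After removal, components: {0,1,2,3,4,5,7} {6}
New component count: 2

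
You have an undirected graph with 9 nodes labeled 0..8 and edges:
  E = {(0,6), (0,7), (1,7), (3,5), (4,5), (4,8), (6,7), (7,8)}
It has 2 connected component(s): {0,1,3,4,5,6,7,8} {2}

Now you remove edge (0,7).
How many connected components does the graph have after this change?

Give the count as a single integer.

Answer: 2

Derivation:
Initial component count: 2
Remove (0,7): not a bridge. Count unchanged: 2.
  After removal, components: {0,1,3,4,5,6,7,8} {2}
New component count: 2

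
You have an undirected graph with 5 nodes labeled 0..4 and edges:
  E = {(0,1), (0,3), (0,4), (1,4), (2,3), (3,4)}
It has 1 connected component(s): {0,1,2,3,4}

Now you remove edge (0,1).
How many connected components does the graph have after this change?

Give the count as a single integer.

Initial component count: 1
Remove (0,1): not a bridge. Count unchanged: 1.
  After removal, components: {0,1,2,3,4}
New component count: 1

Answer: 1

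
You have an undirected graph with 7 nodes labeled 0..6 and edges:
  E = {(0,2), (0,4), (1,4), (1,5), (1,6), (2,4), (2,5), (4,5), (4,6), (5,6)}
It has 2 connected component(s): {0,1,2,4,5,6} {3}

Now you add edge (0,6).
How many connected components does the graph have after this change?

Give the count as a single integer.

Answer: 2

Derivation:
Initial component count: 2
Add (0,6): endpoints already in same component. Count unchanged: 2.
New component count: 2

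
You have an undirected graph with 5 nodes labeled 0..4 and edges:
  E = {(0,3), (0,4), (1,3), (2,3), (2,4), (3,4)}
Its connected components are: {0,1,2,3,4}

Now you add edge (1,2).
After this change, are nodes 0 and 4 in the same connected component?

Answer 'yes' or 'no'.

Initial components: {0,1,2,3,4}
Adding edge (1,2): both already in same component {0,1,2,3,4}. No change.
New components: {0,1,2,3,4}
Are 0 and 4 in the same component? yes

Answer: yes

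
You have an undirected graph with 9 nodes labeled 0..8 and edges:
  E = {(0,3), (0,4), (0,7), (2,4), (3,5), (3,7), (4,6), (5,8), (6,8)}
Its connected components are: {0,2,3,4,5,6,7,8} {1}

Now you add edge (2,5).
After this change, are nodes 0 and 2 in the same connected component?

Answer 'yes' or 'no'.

Initial components: {0,2,3,4,5,6,7,8} {1}
Adding edge (2,5): both already in same component {0,2,3,4,5,6,7,8}. No change.
New components: {0,2,3,4,5,6,7,8} {1}
Are 0 and 2 in the same component? yes

Answer: yes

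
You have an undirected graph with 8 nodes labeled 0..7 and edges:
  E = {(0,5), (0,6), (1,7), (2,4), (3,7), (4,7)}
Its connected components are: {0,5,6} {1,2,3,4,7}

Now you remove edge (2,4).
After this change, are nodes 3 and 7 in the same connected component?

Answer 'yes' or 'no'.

Answer: yes

Derivation:
Initial components: {0,5,6} {1,2,3,4,7}
Removing edge (2,4): it was a bridge — component count 2 -> 3.
New components: {0,5,6} {1,3,4,7} {2}
Are 3 and 7 in the same component? yes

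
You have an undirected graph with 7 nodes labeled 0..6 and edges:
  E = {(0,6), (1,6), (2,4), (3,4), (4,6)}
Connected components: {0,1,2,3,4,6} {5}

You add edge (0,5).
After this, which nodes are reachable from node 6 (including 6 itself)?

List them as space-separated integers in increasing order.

Before: nodes reachable from 6: {0,1,2,3,4,6}
Adding (0,5): merges 6's component with another. Reachability grows.
After: nodes reachable from 6: {0,1,2,3,4,5,6}

Answer: 0 1 2 3 4 5 6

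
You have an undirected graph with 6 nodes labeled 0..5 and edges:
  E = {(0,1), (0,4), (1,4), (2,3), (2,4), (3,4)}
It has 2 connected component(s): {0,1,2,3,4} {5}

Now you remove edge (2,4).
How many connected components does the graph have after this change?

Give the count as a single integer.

Answer: 2

Derivation:
Initial component count: 2
Remove (2,4): not a bridge. Count unchanged: 2.
  After removal, components: {0,1,2,3,4} {5}
New component count: 2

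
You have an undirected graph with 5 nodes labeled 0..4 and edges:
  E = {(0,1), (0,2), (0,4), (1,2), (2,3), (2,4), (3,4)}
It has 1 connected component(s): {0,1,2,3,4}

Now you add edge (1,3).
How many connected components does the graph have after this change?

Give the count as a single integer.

Answer: 1

Derivation:
Initial component count: 1
Add (1,3): endpoints already in same component. Count unchanged: 1.
New component count: 1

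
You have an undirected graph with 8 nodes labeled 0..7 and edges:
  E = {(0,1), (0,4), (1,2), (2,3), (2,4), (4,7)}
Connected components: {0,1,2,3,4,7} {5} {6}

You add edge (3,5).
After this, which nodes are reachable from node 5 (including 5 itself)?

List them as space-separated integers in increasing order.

Before: nodes reachable from 5: {5}
Adding (3,5): merges 5's component with another. Reachability grows.
After: nodes reachable from 5: {0,1,2,3,4,5,7}

Answer: 0 1 2 3 4 5 7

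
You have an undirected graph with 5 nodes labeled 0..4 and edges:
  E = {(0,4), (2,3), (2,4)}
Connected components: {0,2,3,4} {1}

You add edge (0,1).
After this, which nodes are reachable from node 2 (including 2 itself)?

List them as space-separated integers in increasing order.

Answer: 0 1 2 3 4

Derivation:
Before: nodes reachable from 2: {0,2,3,4}
Adding (0,1): merges 2's component with another. Reachability grows.
After: nodes reachable from 2: {0,1,2,3,4}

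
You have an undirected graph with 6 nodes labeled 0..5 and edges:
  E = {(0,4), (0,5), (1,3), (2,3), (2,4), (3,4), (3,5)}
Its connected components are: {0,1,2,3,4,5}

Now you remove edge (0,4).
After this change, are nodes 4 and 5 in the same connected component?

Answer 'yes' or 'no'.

Answer: yes

Derivation:
Initial components: {0,1,2,3,4,5}
Removing edge (0,4): not a bridge — component count unchanged at 1.
New components: {0,1,2,3,4,5}
Are 4 and 5 in the same component? yes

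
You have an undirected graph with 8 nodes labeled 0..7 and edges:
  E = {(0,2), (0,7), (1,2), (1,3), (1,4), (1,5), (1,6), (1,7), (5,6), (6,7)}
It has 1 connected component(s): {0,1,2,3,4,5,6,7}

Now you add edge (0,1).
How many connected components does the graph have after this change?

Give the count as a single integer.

Answer: 1

Derivation:
Initial component count: 1
Add (0,1): endpoints already in same component. Count unchanged: 1.
New component count: 1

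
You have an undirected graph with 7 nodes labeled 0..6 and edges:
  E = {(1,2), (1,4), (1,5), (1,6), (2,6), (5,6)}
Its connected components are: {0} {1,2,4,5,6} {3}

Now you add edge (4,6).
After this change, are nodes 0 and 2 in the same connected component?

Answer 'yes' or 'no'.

Initial components: {0} {1,2,4,5,6} {3}
Adding edge (4,6): both already in same component {1,2,4,5,6}. No change.
New components: {0} {1,2,4,5,6} {3}
Are 0 and 2 in the same component? no

Answer: no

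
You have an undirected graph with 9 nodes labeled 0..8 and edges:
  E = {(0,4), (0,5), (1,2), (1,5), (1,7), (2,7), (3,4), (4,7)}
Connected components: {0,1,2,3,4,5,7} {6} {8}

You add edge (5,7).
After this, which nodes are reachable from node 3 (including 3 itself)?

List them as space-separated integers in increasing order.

Before: nodes reachable from 3: {0,1,2,3,4,5,7}
Adding (5,7): both endpoints already in same component. Reachability from 3 unchanged.
After: nodes reachable from 3: {0,1,2,3,4,5,7}

Answer: 0 1 2 3 4 5 7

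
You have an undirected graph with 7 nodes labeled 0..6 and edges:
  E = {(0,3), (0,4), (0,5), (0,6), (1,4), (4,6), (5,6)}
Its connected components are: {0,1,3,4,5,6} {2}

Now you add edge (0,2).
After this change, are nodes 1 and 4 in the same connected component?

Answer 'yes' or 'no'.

Answer: yes

Derivation:
Initial components: {0,1,3,4,5,6} {2}
Adding edge (0,2): merges {0,1,3,4,5,6} and {2}.
New components: {0,1,2,3,4,5,6}
Are 1 and 4 in the same component? yes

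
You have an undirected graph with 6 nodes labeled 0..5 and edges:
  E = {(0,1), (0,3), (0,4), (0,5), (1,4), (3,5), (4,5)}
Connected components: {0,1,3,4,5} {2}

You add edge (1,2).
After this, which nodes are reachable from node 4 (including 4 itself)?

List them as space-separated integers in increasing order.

Before: nodes reachable from 4: {0,1,3,4,5}
Adding (1,2): merges 4's component with another. Reachability grows.
After: nodes reachable from 4: {0,1,2,3,4,5}

Answer: 0 1 2 3 4 5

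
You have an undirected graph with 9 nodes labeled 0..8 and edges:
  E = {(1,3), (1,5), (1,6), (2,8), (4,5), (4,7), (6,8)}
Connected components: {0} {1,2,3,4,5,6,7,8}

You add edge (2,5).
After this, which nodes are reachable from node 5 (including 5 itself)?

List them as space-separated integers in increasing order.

Before: nodes reachable from 5: {1,2,3,4,5,6,7,8}
Adding (2,5): both endpoints already in same component. Reachability from 5 unchanged.
After: nodes reachable from 5: {1,2,3,4,5,6,7,8}

Answer: 1 2 3 4 5 6 7 8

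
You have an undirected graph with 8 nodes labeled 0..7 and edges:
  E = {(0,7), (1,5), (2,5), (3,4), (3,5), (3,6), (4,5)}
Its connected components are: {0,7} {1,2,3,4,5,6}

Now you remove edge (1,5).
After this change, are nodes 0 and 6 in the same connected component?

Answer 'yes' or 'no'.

Initial components: {0,7} {1,2,3,4,5,6}
Removing edge (1,5): it was a bridge — component count 2 -> 3.
New components: {0,7} {1} {2,3,4,5,6}
Are 0 and 6 in the same component? no

Answer: no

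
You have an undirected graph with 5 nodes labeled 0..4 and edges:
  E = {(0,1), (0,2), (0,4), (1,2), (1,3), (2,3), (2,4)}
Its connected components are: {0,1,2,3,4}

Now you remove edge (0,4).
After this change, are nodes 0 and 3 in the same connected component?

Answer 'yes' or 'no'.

Answer: yes

Derivation:
Initial components: {0,1,2,3,4}
Removing edge (0,4): not a bridge — component count unchanged at 1.
New components: {0,1,2,3,4}
Are 0 and 3 in the same component? yes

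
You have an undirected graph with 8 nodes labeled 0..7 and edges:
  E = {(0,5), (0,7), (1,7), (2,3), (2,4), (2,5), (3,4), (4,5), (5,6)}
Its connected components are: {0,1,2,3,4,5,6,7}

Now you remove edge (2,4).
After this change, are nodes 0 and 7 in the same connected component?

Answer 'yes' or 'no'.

Initial components: {0,1,2,3,4,5,6,7}
Removing edge (2,4): not a bridge — component count unchanged at 1.
New components: {0,1,2,3,4,5,6,7}
Are 0 and 7 in the same component? yes

Answer: yes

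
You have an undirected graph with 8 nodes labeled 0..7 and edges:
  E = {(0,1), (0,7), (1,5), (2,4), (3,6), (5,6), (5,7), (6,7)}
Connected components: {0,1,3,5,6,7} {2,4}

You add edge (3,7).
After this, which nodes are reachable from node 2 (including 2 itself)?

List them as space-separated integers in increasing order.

Before: nodes reachable from 2: {2,4}
Adding (3,7): both endpoints already in same component. Reachability from 2 unchanged.
After: nodes reachable from 2: {2,4}

Answer: 2 4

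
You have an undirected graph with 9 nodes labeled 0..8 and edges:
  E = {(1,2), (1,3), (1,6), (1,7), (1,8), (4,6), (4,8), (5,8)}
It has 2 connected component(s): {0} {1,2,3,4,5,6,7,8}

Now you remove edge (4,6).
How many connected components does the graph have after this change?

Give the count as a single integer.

Answer: 2

Derivation:
Initial component count: 2
Remove (4,6): not a bridge. Count unchanged: 2.
  After removal, components: {0} {1,2,3,4,5,6,7,8}
New component count: 2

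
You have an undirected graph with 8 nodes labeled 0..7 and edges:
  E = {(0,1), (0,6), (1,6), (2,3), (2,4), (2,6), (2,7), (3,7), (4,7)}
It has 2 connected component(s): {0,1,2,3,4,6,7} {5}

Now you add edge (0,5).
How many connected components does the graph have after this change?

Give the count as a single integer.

Answer: 1

Derivation:
Initial component count: 2
Add (0,5): merges two components. Count decreases: 2 -> 1.
New component count: 1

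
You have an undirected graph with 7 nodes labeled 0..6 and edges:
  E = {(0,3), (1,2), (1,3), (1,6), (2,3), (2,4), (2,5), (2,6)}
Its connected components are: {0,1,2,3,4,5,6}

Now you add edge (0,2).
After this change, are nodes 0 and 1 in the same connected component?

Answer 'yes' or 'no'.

Answer: yes

Derivation:
Initial components: {0,1,2,3,4,5,6}
Adding edge (0,2): both already in same component {0,1,2,3,4,5,6}. No change.
New components: {0,1,2,3,4,5,6}
Are 0 and 1 in the same component? yes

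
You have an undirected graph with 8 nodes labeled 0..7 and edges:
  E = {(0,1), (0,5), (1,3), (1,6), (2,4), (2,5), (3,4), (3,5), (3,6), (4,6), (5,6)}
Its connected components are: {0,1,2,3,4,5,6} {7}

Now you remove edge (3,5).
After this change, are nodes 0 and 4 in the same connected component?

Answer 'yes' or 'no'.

Initial components: {0,1,2,3,4,5,6} {7}
Removing edge (3,5): not a bridge — component count unchanged at 2.
New components: {0,1,2,3,4,5,6} {7}
Are 0 and 4 in the same component? yes

Answer: yes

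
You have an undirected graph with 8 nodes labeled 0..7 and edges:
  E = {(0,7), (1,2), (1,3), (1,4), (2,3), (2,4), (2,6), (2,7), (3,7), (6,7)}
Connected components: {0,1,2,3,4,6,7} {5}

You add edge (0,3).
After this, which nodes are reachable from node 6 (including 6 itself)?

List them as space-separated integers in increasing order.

Before: nodes reachable from 6: {0,1,2,3,4,6,7}
Adding (0,3): both endpoints already in same component. Reachability from 6 unchanged.
After: nodes reachable from 6: {0,1,2,3,4,6,7}

Answer: 0 1 2 3 4 6 7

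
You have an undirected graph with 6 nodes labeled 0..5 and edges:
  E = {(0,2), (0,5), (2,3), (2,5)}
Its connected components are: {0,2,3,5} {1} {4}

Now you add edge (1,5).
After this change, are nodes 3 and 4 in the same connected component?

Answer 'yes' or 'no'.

Answer: no

Derivation:
Initial components: {0,2,3,5} {1} {4}
Adding edge (1,5): merges {1} and {0,2,3,5}.
New components: {0,1,2,3,5} {4}
Are 3 and 4 in the same component? no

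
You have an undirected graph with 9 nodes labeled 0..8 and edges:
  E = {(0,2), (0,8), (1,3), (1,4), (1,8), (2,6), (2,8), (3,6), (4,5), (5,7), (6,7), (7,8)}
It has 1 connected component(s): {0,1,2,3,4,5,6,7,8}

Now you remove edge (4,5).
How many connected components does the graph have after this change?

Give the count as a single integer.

Initial component count: 1
Remove (4,5): not a bridge. Count unchanged: 1.
  After removal, components: {0,1,2,3,4,5,6,7,8}
New component count: 1

Answer: 1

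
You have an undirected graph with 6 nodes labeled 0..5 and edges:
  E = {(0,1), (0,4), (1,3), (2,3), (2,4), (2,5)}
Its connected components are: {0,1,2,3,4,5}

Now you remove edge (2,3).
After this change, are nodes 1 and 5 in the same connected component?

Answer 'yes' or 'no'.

Initial components: {0,1,2,3,4,5}
Removing edge (2,3): not a bridge — component count unchanged at 1.
New components: {0,1,2,3,4,5}
Are 1 and 5 in the same component? yes

Answer: yes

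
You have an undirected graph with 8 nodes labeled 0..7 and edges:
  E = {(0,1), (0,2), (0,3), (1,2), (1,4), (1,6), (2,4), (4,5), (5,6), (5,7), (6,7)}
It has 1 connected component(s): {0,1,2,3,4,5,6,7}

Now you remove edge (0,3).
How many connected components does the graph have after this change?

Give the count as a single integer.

Initial component count: 1
Remove (0,3): it was a bridge. Count increases: 1 -> 2.
  After removal, components: {0,1,2,4,5,6,7} {3}
New component count: 2

Answer: 2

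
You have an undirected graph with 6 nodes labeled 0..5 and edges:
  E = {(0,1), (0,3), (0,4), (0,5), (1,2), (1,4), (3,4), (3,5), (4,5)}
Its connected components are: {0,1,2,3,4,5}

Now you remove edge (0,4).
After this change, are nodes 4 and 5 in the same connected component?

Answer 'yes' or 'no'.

Initial components: {0,1,2,3,4,5}
Removing edge (0,4): not a bridge — component count unchanged at 1.
New components: {0,1,2,3,4,5}
Are 4 and 5 in the same component? yes

Answer: yes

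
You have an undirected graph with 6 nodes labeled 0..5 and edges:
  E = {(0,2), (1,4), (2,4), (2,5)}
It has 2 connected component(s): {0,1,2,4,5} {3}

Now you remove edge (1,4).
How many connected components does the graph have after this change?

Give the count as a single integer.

Initial component count: 2
Remove (1,4): it was a bridge. Count increases: 2 -> 3.
  After removal, components: {0,2,4,5} {1} {3}
New component count: 3

Answer: 3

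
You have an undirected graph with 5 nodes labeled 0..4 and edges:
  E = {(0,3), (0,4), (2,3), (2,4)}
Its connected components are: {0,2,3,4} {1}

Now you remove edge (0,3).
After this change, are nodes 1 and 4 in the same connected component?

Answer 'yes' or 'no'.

Answer: no

Derivation:
Initial components: {0,2,3,4} {1}
Removing edge (0,3): not a bridge — component count unchanged at 2.
New components: {0,2,3,4} {1}
Are 1 and 4 in the same component? no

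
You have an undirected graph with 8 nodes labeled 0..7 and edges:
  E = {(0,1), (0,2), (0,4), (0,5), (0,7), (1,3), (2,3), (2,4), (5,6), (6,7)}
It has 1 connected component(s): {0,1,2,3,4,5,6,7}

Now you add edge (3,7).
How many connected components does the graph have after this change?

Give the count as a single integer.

Initial component count: 1
Add (3,7): endpoints already in same component. Count unchanged: 1.
New component count: 1

Answer: 1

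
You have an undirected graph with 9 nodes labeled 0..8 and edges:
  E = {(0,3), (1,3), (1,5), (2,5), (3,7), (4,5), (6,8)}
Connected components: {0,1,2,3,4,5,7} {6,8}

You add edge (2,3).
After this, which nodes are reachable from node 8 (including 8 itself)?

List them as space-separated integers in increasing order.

Answer: 6 8

Derivation:
Before: nodes reachable from 8: {6,8}
Adding (2,3): both endpoints already in same component. Reachability from 8 unchanged.
After: nodes reachable from 8: {6,8}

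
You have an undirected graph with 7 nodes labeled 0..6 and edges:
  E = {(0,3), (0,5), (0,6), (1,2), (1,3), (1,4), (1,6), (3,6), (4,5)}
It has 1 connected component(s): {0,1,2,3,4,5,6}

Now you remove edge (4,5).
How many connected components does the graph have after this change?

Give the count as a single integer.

Initial component count: 1
Remove (4,5): not a bridge. Count unchanged: 1.
  After removal, components: {0,1,2,3,4,5,6}
New component count: 1

Answer: 1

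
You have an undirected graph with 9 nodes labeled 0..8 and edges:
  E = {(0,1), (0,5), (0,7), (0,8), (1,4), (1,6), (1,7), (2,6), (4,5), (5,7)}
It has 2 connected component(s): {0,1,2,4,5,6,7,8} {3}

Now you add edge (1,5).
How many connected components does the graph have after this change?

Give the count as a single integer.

Answer: 2

Derivation:
Initial component count: 2
Add (1,5): endpoints already in same component. Count unchanged: 2.
New component count: 2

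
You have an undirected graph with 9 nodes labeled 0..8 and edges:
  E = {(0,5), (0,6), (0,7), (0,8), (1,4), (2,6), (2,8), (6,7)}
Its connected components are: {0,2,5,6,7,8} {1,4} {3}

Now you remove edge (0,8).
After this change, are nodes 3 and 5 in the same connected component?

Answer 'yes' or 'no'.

Answer: no

Derivation:
Initial components: {0,2,5,6,7,8} {1,4} {3}
Removing edge (0,8): not a bridge — component count unchanged at 3.
New components: {0,2,5,6,7,8} {1,4} {3}
Are 3 and 5 in the same component? no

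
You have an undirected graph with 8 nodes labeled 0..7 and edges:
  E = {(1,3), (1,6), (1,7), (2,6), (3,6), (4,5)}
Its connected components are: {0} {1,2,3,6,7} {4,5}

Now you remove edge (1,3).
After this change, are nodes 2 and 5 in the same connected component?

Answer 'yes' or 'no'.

Answer: no

Derivation:
Initial components: {0} {1,2,3,6,7} {4,5}
Removing edge (1,3): not a bridge — component count unchanged at 3.
New components: {0} {1,2,3,6,7} {4,5}
Are 2 and 5 in the same component? no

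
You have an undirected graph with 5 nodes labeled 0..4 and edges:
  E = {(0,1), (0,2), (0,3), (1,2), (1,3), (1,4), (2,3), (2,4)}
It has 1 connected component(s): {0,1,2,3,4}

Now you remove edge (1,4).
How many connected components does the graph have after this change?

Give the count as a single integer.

Initial component count: 1
Remove (1,4): not a bridge. Count unchanged: 1.
  After removal, components: {0,1,2,3,4}
New component count: 1

Answer: 1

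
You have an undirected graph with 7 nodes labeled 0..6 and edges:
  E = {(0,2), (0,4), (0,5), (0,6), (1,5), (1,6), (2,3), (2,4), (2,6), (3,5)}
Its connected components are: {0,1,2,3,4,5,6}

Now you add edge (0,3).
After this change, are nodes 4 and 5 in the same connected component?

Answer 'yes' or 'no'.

Answer: yes

Derivation:
Initial components: {0,1,2,3,4,5,6}
Adding edge (0,3): both already in same component {0,1,2,3,4,5,6}. No change.
New components: {0,1,2,3,4,5,6}
Are 4 and 5 in the same component? yes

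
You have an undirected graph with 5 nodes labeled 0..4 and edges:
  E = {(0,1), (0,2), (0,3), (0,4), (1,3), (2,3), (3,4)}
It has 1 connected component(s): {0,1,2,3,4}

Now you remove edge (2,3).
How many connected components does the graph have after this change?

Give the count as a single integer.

Answer: 1

Derivation:
Initial component count: 1
Remove (2,3): not a bridge. Count unchanged: 1.
  After removal, components: {0,1,2,3,4}
New component count: 1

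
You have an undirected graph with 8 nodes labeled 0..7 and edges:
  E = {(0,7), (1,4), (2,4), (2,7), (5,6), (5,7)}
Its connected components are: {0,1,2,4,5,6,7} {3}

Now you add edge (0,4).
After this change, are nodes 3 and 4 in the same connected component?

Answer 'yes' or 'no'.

Answer: no

Derivation:
Initial components: {0,1,2,4,5,6,7} {3}
Adding edge (0,4): both already in same component {0,1,2,4,5,6,7}. No change.
New components: {0,1,2,4,5,6,7} {3}
Are 3 and 4 in the same component? no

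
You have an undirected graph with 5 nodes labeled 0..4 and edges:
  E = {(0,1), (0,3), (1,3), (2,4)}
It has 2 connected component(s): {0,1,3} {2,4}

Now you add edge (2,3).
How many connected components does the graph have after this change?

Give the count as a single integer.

Answer: 1

Derivation:
Initial component count: 2
Add (2,3): merges two components. Count decreases: 2 -> 1.
New component count: 1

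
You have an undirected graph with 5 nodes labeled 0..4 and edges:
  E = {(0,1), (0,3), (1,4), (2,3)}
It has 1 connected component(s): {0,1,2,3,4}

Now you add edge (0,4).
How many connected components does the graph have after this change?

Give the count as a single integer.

Initial component count: 1
Add (0,4): endpoints already in same component. Count unchanged: 1.
New component count: 1

Answer: 1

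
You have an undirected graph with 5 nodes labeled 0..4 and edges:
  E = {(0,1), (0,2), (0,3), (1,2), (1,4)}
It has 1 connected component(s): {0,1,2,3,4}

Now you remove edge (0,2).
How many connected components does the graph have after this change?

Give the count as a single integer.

Initial component count: 1
Remove (0,2): not a bridge. Count unchanged: 1.
  After removal, components: {0,1,2,3,4}
New component count: 1

Answer: 1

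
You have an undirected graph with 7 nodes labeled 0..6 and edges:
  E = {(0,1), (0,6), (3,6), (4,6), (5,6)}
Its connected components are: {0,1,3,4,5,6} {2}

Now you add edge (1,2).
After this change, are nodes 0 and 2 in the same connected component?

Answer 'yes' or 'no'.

Initial components: {0,1,3,4,5,6} {2}
Adding edge (1,2): merges {0,1,3,4,5,6} and {2}.
New components: {0,1,2,3,4,5,6}
Are 0 and 2 in the same component? yes

Answer: yes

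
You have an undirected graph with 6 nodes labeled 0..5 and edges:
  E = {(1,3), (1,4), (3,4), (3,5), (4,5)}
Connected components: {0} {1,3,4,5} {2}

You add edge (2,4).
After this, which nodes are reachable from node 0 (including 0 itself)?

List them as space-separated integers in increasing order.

Before: nodes reachable from 0: {0}
Adding (2,4): merges two components, but neither contains 0. Reachability from 0 unchanged.
After: nodes reachable from 0: {0}

Answer: 0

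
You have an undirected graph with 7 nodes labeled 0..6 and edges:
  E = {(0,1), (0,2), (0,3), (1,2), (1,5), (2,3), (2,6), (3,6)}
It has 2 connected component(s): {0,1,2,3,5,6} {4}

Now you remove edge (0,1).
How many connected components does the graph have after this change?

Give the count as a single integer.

Answer: 2

Derivation:
Initial component count: 2
Remove (0,1): not a bridge. Count unchanged: 2.
  After removal, components: {0,1,2,3,5,6} {4}
New component count: 2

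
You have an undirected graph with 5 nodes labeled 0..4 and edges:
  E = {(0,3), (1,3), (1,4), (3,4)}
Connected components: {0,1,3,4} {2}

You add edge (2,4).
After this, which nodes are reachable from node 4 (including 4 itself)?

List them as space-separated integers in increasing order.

Before: nodes reachable from 4: {0,1,3,4}
Adding (2,4): merges 4's component with another. Reachability grows.
After: nodes reachable from 4: {0,1,2,3,4}

Answer: 0 1 2 3 4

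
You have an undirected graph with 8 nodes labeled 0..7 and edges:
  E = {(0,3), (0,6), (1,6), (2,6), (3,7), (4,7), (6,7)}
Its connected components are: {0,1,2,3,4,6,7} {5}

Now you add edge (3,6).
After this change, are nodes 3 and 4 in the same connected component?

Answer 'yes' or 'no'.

Answer: yes

Derivation:
Initial components: {0,1,2,3,4,6,7} {5}
Adding edge (3,6): both already in same component {0,1,2,3,4,6,7}. No change.
New components: {0,1,2,3,4,6,7} {5}
Are 3 and 4 in the same component? yes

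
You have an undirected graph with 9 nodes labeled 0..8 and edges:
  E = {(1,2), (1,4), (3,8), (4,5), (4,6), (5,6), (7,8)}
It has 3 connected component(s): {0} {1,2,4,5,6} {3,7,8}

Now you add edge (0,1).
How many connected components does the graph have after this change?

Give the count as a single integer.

Answer: 2

Derivation:
Initial component count: 3
Add (0,1): merges two components. Count decreases: 3 -> 2.
New component count: 2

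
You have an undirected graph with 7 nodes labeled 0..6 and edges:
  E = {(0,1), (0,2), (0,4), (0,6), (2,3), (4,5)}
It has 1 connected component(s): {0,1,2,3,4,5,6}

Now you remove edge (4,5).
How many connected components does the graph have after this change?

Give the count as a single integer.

Answer: 2

Derivation:
Initial component count: 1
Remove (4,5): it was a bridge. Count increases: 1 -> 2.
  After removal, components: {0,1,2,3,4,6} {5}
New component count: 2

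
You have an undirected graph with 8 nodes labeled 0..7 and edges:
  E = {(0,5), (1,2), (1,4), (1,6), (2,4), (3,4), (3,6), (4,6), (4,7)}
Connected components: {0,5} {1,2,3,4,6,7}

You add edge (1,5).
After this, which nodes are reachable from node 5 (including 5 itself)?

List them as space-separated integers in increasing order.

Before: nodes reachable from 5: {0,5}
Adding (1,5): merges 5's component with another. Reachability grows.
After: nodes reachable from 5: {0,1,2,3,4,5,6,7}

Answer: 0 1 2 3 4 5 6 7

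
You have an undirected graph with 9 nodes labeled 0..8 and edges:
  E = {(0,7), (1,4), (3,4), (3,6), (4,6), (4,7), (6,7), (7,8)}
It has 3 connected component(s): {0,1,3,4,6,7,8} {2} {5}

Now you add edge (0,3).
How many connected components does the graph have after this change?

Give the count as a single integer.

Answer: 3

Derivation:
Initial component count: 3
Add (0,3): endpoints already in same component. Count unchanged: 3.
New component count: 3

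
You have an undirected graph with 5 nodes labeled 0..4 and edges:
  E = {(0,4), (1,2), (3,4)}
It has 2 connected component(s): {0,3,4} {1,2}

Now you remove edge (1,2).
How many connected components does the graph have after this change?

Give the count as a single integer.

Initial component count: 2
Remove (1,2): it was a bridge. Count increases: 2 -> 3.
  After removal, components: {0,3,4} {1} {2}
New component count: 3

Answer: 3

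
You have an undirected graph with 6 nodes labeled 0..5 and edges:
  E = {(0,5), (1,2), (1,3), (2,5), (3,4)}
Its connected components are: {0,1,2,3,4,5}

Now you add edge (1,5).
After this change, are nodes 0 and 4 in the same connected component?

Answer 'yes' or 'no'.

Answer: yes

Derivation:
Initial components: {0,1,2,3,4,5}
Adding edge (1,5): both already in same component {0,1,2,3,4,5}. No change.
New components: {0,1,2,3,4,5}
Are 0 and 4 in the same component? yes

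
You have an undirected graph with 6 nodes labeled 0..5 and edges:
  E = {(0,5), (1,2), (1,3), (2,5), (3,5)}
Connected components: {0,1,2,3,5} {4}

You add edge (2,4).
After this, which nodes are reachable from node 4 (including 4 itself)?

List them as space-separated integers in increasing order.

Before: nodes reachable from 4: {4}
Adding (2,4): merges 4's component with another. Reachability grows.
After: nodes reachable from 4: {0,1,2,3,4,5}

Answer: 0 1 2 3 4 5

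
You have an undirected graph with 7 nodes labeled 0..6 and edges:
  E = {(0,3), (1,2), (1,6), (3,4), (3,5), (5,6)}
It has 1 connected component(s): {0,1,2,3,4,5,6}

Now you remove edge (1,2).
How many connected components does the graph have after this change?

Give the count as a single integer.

Initial component count: 1
Remove (1,2): it was a bridge. Count increases: 1 -> 2.
  After removal, components: {0,1,3,4,5,6} {2}
New component count: 2

Answer: 2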